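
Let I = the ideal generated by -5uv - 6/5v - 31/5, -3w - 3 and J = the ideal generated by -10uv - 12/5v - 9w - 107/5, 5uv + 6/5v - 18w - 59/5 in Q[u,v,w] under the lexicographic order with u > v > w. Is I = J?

For a fixed monomial order, each ideal has a unique reduced Gröbner basis; comparing bases decides equality.
Buchberger on the first generating set:
f_1 = -5uv - 6/5v - 31/5, LT = uv.
f_2 = -3w - 3, LT = w.

S(f_1,f_2): leading monomials are coprime, so the S-polynomial reduces to 0 (Buchberger's first criterion).
Every S-polynomial of the final basis reduces to 0, so we have a Gröbner basis.
Inter-reduce: drop elements whose leading term is divisible by another's, tail-reduce, and make monic.
Reduced Gröbner basis: {uv + 6/25v + 31/25, w + 1}.

Buchberger on the second generating set:
h_1 = -10uv - 12/5v - 9w - 107/5, LT = uv.
h_2 = 5uv + 6/5v - 18w - 59/5, LT = uv.

S(h_1,h_2): lcm = uv. S = 9/2w + 9/2.
  leading term w: no divisor's leading term divides it; move 9/2w to the remainder.
  leading term 1: no divisor's leading term divides it; move 9/2 to the remainder.
  remainder 9/2w + 9/2 ≠ 0; add k_3 = 9/2w + 9/2 to the basis.

S(h_1,k_3): leading monomials are coprime, so the S-polynomial reduces to 0 (Buchberger's first criterion).
S(h_2,k_3): leading monomials are coprime, so the S-polynomial reduces to 0 (Buchberger's first criterion).
Every S-polynomial of the final basis reduces to 0, so we have a Gröbner basis.
Inter-reduce: drop elements whose leading term is divisible by another's, tail-reduce, and make monic.
Reduced Gröbner basis: {uv + 6/25v + 31/25, w + 1}.

These coincide, so the ideals are equal.

Yes, the ideals are equal.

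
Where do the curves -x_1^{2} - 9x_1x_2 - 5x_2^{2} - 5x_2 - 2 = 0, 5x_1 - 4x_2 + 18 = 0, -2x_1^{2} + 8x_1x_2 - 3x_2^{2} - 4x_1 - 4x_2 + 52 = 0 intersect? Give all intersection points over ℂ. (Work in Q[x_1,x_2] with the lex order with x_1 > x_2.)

{(-2, 2)}

Compute a lex Gröbner basis by Buchberger's algorithm.
f_1 = -x_1^{2} - 9x_1x_2 - 5x_2^{2} - 5x_2 - 2, LT = x_1^{2}.
f_2 = 5x_1 - 4x_2 + 18, LT = x_1.
f_3 = -2x_1^{2} + 8x_1x_2 - 4x_1 - 3x_2^{2} - 4x_2 + 52, LT = x_1^{2}.

S(f_1,f_2): lcm = x_1^{2}. S = \tfrac{49}{5}x_1x_2 - \tfrac{18}{5}x_1 + 5x_2^{2} + 5x_2 + 2.
  leading term x_1x_2: subtract (\tfrac{49}{25}x_2)·f_2 from \tfrac{49}{5}x_1x_2 - \tfrac{18}{5}x_1 + 5x_2^{2} + 5x_2 + 2 → -\tfrac{18}{5}x_1 + \tfrac{321}{25}x_2^{2} - \tfrac{757}{25}x_2 + 2
  leading term x_1: subtract (-\tfrac{18}{25})·f_2 from -\tfrac{18}{5}x_1 + \tfrac{321}{25}x_2^{2} - \tfrac{757}{25}x_2 + 2 → \tfrac{321}{25}x_2^{2} - \tfrac{829}{25}x_2 + \tfrac{374}{25}
  leading term x_2^{2}: no divisor's leading term divides it; move \tfrac{321}{25}x_2^{2} to the remainder.
  leading term x_2: no divisor's leading term divides it; move -\tfrac{829}{25}x_2 to the remainder.
  leading term 1: no divisor's leading term divides it; move \tfrac{374}{25} to the remainder.
  remainder \tfrac{321}{25}x_2^{2} - \tfrac{829}{25}x_2 + \tfrac{374}{25} ≠ 0; add h_4 = \tfrac{321}{25}x_2^{2} - \tfrac{829}{25}x_2 + \tfrac{374}{25} to the basis.

S(f_1,f_3): lcm = x_1^{2}. S = 13x_1x_2 - 2x_1 + \tfrac{7}{2}x_2^{2} + 3x_2 + 28.
  leading term x_1x_2: subtract (\tfrac{13}{5}x_2)·f_2 from 13x_1x_2 - 2x_1 + \tfrac{7}{2}x_2^{2} + 3x_2 + 28 → -2x_1 + \tfrac{139}{10}x_2^{2} - \tfrac{219}{5}x_2 + 28
  leading term x_1: subtract (-\tfrac{2}{5})·f_2 from -2x_1 + \tfrac{139}{10}x_2^{2} - \tfrac{219}{5}x_2 + 28 → \tfrac{139}{10}x_2^{2} - \tfrac{227}{5}x_2 + \tfrac{176}{5}
  leading term x_2^{2}: subtract (\tfrac{695}{642})·h_4 from \tfrac{139}{10}x_2^{2} - \tfrac{227}{5}x_2 + \tfrac{176}{5} → -\tfrac{30503}{3210}x_2 + \tfrac{30503}{1605}
  leading term x_2: no divisor's leading term divides it; move -\tfrac{30503}{3210}x_2 to the remainder.
  leading term 1: no divisor's leading term divides it; move \tfrac{30503}{1605} to the remainder.
  remainder -\tfrac{30503}{3210}x_2 + \tfrac{30503}{1605} ≠ 0; add h_5 = -\tfrac{30503}{3210}x_2 + \tfrac{30503}{1605} to the basis.

S(f_2,f_3): lcm = x_1^{2}. S = \tfrac{16}{5}x_1x_2 + \tfrac{8}{5}x_1 - \tfrac{3}{2}x_2^{2} - 2x_2 + 26.
  leading term x_1x_2: subtract (\tfrac{16}{25}x_2)·f_2 from \tfrac{16}{5}x_1x_2 + \tfrac{8}{5}x_1 - \tfrac{3}{2}x_2^{2} - 2x_2 + 26 → \tfrac{8}{5}x_1 + \tfrac{53}{50}x_2^{2} - \tfrac{338}{25}x_2 + 26
  leading term x_1: subtract (\tfrac{8}{25})·f_2 from \tfrac{8}{5}x_1 + \tfrac{53}{50}x_2^{2} - \tfrac{338}{25}x_2 + 26 → \tfrac{53}{50}x_2^{2} - \tfrac{306}{25}x_2 + \tfrac{506}{25}
  leading term x_2^{2}: subtract (\tfrac{53}{642})·h_4 from \tfrac{53}{50}x_2^{2} - \tfrac{306}{25}x_2 + \tfrac{506}{25} → -\tfrac{30503}{3210}x_2 + \tfrac{30503}{1605}
  leading term x_2: subtract (1)·h_5 from -\tfrac{30503}{3210}x_2 + \tfrac{30503}{1605} → 0
  remainder 0.

S(f_1,h_4): leading monomials are coprime, so the S-polynomial reduces to 0 (Buchberger's first criterion).
S(f_2,h_4): leading monomials are coprime, so the S-polynomial reduces to 0 (Buchberger's first criterion).
S(f_3,h_4): leading monomials are coprime, so the S-polynomial reduces to 0 (Buchberger's first criterion).
S(f_1,h_5): leading monomials are coprime, so the S-polynomial reduces to 0 (Buchberger's first criterion).
S(f_2,h_5): leading monomials are coprime, so the S-polynomial reduces to 0 (Buchberger's first criterion).
S(f_3,h_5): leading monomials are coprime, so the S-polynomial reduces to 0 (Buchberger's first criterion).
S(h_4,h_5): lcm = x_2^{2}. S = -\tfrac{187}{321}x_2 + \tfrac{374}{321}.
  leading term x_2: subtract (\tfrac{170}{2773})·h_5 from -\tfrac{187}{321}x_2 + \tfrac{374}{321} → 0
  remainder 0.

Every S-polynomial of the final basis reduces to 0, so we have a Gröbner basis.
Inter-reduce: drop elements whose leading term is divisible by another's, tail-reduce, and make monic.
Reduced Gröbner basis: {x_1 + 2, x_2 - 2}.

A lex Gröbner basis eliminates variables successively. Here x_2 - 2 depends only on x_2, with roots {2}; lifting each root through the earlier basis elements recovers the full solutions.
  x_2 = 2: the earlier basis element becomes x_1 + 2 = 0, giving x_1 = -2 — point (-2, 2).
Check: every point annihilates each of the original generators.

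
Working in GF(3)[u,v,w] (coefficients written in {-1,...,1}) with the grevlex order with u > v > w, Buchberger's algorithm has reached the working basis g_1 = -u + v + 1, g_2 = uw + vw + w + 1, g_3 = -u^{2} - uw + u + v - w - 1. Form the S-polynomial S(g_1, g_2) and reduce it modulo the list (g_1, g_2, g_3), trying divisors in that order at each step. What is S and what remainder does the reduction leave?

lcm(LM(g_1), LM(g_2)) = uw.
S = (lcm/LT(g_1))·g_1 − (lcm/LT(g_2))·g_2 = vw + w - 1.
Reduce S modulo (g_1, g_2, g_3) in that order:
  leading term vw: no divisor's leading term divides it; move vw to the remainder.
  leading term w: no divisor's leading term divides it; move w to the remainder.
  leading term 1: no divisor's leading term divides it; move -1 to the remainder.
The remainder vw + w - 1 is nonzero, so it would be added as the next basis element.

S(g_1, g_2) = vw + w - 1; remainder on division = vw + w - 1.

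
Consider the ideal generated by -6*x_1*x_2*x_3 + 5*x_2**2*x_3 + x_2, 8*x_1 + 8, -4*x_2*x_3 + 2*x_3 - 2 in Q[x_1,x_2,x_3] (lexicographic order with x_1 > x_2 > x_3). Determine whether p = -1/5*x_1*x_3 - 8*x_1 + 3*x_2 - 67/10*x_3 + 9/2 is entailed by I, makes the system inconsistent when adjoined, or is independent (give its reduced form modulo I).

First compute the reduced Gröbner basis of I by Buchberger's algorithm.
f_1 = -6*x_1*x_2*x_3 + 5*x_2**2*x_3 + x_2, LT = x_1*x_2*x_3.
f_2 = 8*x_1 + 8, LT = x_1.
f_3 = -4*x_2*x_3 + 2*x_3 - 2, LT = x_2*x_3.

S(f_1,f_2): lcm = x_1*x_2*x_3. S = -5/6*x_2**2*x_3 - x_2*x_3 - 1/6*x_2.
  leading term x_2**2*x_3: subtract (5/24*x_2)·f_3 from -5/6*x_2**2*x_3 - x_2*x_3 - 1/6*x_2 → -17/12*x_2*x_3 + 1/4*x_2
  leading term x_2*x_3: subtract (17/48)·f_3 from -17/12*x_2*x_3 + 1/4*x_2 → 1/4*x_2 - 17/24*x_3 + 17/24
  leading term x_2: no divisor's leading term divides it; move 1/4*x_2 to the remainder.
  leading term x_3: no divisor's leading term divides it; move -17/24*x_3 to the remainder.
  leading term 1: no divisor's leading term divides it; move 17/24 to the remainder.
  remainder 1/4*x_2 - 17/24*x_3 + 17/24 ≠ 0; add h_4 = 1/4*x_2 - 17/24*x_3 + 17/24 to the basis.

S(f_1,h_4): lcm = x_1*x_2*x_3. S = 17/6*x_1*x_3**2 - 17/6*x_1*x_3 - 5/6*x_2**2*x_3 - 1/6*x_2.
  leading term x_1*x_3**2: subtract (17/48*x_3**2)·f_2 from 17/6*x_1*x_3**2 - 17/6*x_1*x_3 - 5/6*x_2**2*x_3 - 1/6*x_2 → -17/6*x_1*x_3 - 5/6*x_2**2*x_3 - 1/6*x_2 - 17/6*x_3**2
  leading term x_1*x_3: subtract (-17/48*x_3)·f_2 from -17/6*x_1*x_3 - 5/6*x_2**2*x_3 - 1/6*x_2 - 17/6*x_3**2 → -5/6*x_2**2*x_3 - 1/6*x_2 - 17/6*x_3**2 + 17/6*x_3
  leading term x_2**2*x_3: subtract (5/24*x_2)·f_3 from -5/6*x_2**2*x_3 - 1/6*x_2 - 17/6*x_3**2 + 17/6*x_3 → -5/12*x_2*x_3 + 1/4*x_2 - 17/6*x_3**2 + 17/6*x_3
  leading term x_2*x_3: subtract (5/48)·f_3 from -5/12*x_2*x_3 + 1/4*x_2 - 17/6*x_3**2 + 17/6*x_3 → 1/4*x_2 - 17/6*x_3**2 + 21/8*x_3 + 5/24
  leading term x_2: subtract (1)·h_4 from 1/4*x_2 - 17/6*x_3**2 + 21/8*x_3 + 5/24 → -17/6*x_3**2 + 10/3*x_3 - 1/2
  leading term x_3**2: no divisor's leading term divides it; move -17/6*x_3**2 to the remainder.
  leading term x_3: no divisor's leading term divides it; move 10/3*x_3 to the remainder.
  leading term 1: no divisor's leading term divides it; move -1/2 to the remainder.
  remainder -17/6*x_3**2 + 10/3*x_3 - 1/2 ≠ 0; add h_5 = -17/6*x_3**2 + 10/3*x_3 - 1/2 to the basis.

The other S-polynomials (S(f_1,f_3), S(f_2,f_3), S(f_2,h_4), S(f_3,h_4), S(f_1,h_5), S(f_2,h_5), S(f_3,h_5), S(h_4,h_5)) all reduce to 0 modulo the current basis, so we have a Gröbner basis.
Inter-reduce: drop elements whose leading term is divisible by another's, tail-reduce, and make monic.
Reduced Gröbner basis: {x_1 + 1, x_2 - 17/6*x_3 + 17/6, x_3**2 - 20/17*x_3 + 3/17}.
Label its elements g_1 = x_1 + 1, g_2 = x_2 - 17/6*x_3 + 17/6, g_3 = x_3**2 - 20/17*x_3 + 3/17.

Reduce p = -1/5*x_1*x_3 - 8*x_1 + 3*x_2 - 67/10*x_3 + 9/2 modulo G:
  leading term x_1*x_3: subtract (-1/5*x_3)·g_1 from -1/5*x_1*x_3 - 8*x_1 + 3*x_2 - 67/10*x_3 + 9/2 → -8*x_1 + 3*x_2 - 13/2*x_3 + 9/2
  leading term x_1: subtract (-8)·g_1 from -8*x_1 + 3*x_2 - 13/2*x_3 + 9/2 → 3*x_2 - 13/2*x_3 + 25/2
  leading term x_2: subtract (3)·g_2 from 3*x_2 - 13/2*x_3 + 25/2 → 2*x_3 + 4
  leading term x_3: no divisor's leading term divides it; move 2*x_3 to the remainder.
  leading term 1: no divisor's leading term divides it; move 4 to the remainder.
  normal form = 2*x_3 + 4.
The normal form is nonzero, so p ∉ I. Since p minus its normal form lies in I, I + (p) = I + (r) where r = 2*x_3 + 4; decide whether this ideal is the whole ring.
Run Buchberger on G together with r (pairs among the g_i already reduce to 0 since G is a Gröbner basis):
g_1 = x_1 + 1, LT = x_1.
g_2 = x_2 - 17/6*x_3 + 17/6, LT = x_2.
g_3 = x_3**2 - 20/17*x_3 + 3/17, LT = x_3**2.
r = 2*x_3 + 4, LT = x_3.

S(g_3,r): lcm = x_3**2. S = -54/17*x_3 + 3/17.
  leading term x_3: subtract (-27/17)·r from -54/17*x_3 + 3/17 → 111/17
  leading term 1: no divisor's leading term divides it; move 111/17 to the remainder.
  remainder 111/17 ≠ 0; add m_5 = 111/17 to the basis.

The other S-polynomials (S(g_1,g_2), S(g_1,g_3), S(g_1,r), S(g_2,g_3), S(g_2,r), S(g_1,m_5), S(g_2,m_5), S(g_3,m_5), S(r,m_5)) all reduce to 0 modulo the current basis, so we have a Gröbner basis.
Inter-reduce: drop elements whose leading term is divisible by another's, tail-reduce, and make monic.
Reduced Gröbner basis: {1}.
The reduced Gröbner basis of I + (p) is {1}: the ideal is the whole ring, so the enlarged system has no common solution — adjoining p is inconsistent.

Adjoining -1/5*x_1*x_3 - 8*x_1 + 3*x_2 - 67/10*x_3 + 9/2 makes the ideal the whole ring: the system is inconsistent.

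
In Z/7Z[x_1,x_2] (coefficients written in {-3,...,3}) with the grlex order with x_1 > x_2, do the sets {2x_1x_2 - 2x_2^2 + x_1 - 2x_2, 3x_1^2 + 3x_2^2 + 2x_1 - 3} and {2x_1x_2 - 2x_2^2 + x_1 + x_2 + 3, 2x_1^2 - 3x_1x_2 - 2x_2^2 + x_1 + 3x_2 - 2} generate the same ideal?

No, the ideals differ.

Since reduced Gröbner bases are canonical representatives of ideals under a given ordering, it suffices to compute and compare them.
Buchberger on the first generating set:
f_1 = 2x_1x_2 - 2x_2^2 + x_1 - 2x_2, LT = x_1x_2.
f_2 = 3x_1^2 + 3x_2^2 + 2x_1 - 3, LT = x_1^2.

S(f_1,f_2): lcm = x_1^2x_2. S = -x_1x_2^2 - x_2^3 - 3x_1^2 + 3x_1x_2 + x_2.
  reduce S modulo (f_1, f_2):
  remainder -2x_2^3 + 2x_2^2 + 2x_1 + x_2 - 3 ≠ 0; add g_3 = -2x_2^3 + 2x_2^2 + 2x_1 + x_2 - 3 to the basis.

The other S-polynomials (S(f_1,g_3), S(f_2,g_3)) all reduce to 0 modulo the current basis, so we have a Gröbner basis.
Inter-reduce: drop elements whose leading term is divisible by another's, tail-reduce, and make monic.
Reduced Gröbner basis: {x_2^3 - x_2^2 - x_1 + 3x_2 - 2, x_1^2 + x_2^2 + 3x_1 - 1, x_1x_2 - x_2^2 - 3x_1 - x_2}.

Buchberger on the second generating set:
h_1 = 2x_1x_2 - 2x_2^2 + x_1 + x_2 + 3, LT = x_1x_2.
h_2 = 2x_1^2 - 3x_1x_2 - 2x_2^2 + x_1 + 3x_2 - 2, LT = x_1^2.

S(h_1,h_2): lcm = x_1^2x_2. S = -3x_1x_2^2 + x_2^3 - 3x_1^2 + 2x_2^2 - 2x_1 + x_2.
  reduce S modulo (h_1, h_2):
  remainder -2x_2^3 + x_2^2 + x_1 + x_2 - 2 ≠ 0; add k_3 = -2x_2^3 + x_2^2 + x_1 + x_2 - 2 to the basis.

The other S-polynomials (S(h_1,k_3), S(h_2,k_3)) all reduce to 0 modulo the current basis, so we have a Gröbner basis.
Inter-reduce: drop elements whose leading term is divisible by another's, tail-reduce, and make monic.
Reduced Gröbner basis: {x_2^3 + 3x_2^2 + 3x_1 + 3x_2 + 1, x_1^2 + x_2^2 + 3x_1 - 3x_2 + 3, x_1x_2 - x_2^2 - 3x_1 - 3x_2 - 2}.

The bases are distinct; the ideals are different.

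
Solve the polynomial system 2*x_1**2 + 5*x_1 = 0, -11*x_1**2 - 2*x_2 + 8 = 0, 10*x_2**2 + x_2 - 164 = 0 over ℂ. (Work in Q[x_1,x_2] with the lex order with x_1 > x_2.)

Compute a lex Gröbner basis by Buchberger's algorithm.
f_1 = 2*x_1**2 + 5*x_1, LT = x_1**2.
f_2 = -11*x_1**2 - 2*x_2 + 8, LT = x_1**2.
f_3 = 10*x_2**2 + x_2 - 164, LT = x_2**2.

S(f_1,f_2): lcm = x_1**2. S = 5/2*x_1 - 2/11*x_2 + 8/11.
  reduce S modulo (f_1, f_2, f_3):
  remainder 5/2*x_1 - 2/11*x_2 + 8/11 ≠ 0; add h_4 = 5/2*x_1 - 2/11*x_2 + 8/11 to the basis.

S(f_1,h_4): lcm = x_1**2. S = 4/55*x_1*x_2 + 243/110*x_1.
  reduce S modulo (f_1, f_2, f_3, h_4):
  remainder 2102/15125*x_2 - 8408/15125 ≠ 0; add h_5 = 2102/15125*x_2 - 8408/15125 to the basis.

The other S-polynomials (S(f_1,f_3), S(f_2,f_3), S(f_2,h_4), S(f_3,h_4), S(f_1,h_5), S(f_2,h_5), S(f_3,h_5), S(h_4,h_5)) all reduce to 0 modulo the current basis, so we have a Gröbner basis.
Inter-reduce: drop elements whose leading term is divisible by another's, tail-reduce, and make monic.
Reduced Gröbner basis: {x_1, x_2 - 4}.

Elimination: the polynomial x_2 - 4 lies in the elimination ideal for x_2, so x_2 ∈ {4}. For each such x_2, the remaining basis elements (now univariate) give the rest of the solution.
  x_2 = 4: the earlier basis element becomes x_1 = 0, giving x_1 = 0 — point (0, 4).
This is the nonlinear analogue of row-reducing a linear system.

{(0, 4)}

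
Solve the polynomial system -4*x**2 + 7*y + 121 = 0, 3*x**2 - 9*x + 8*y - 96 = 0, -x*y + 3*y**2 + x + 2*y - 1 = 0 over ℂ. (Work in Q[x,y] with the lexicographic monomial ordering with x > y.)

{(-5, -3)}

Compute a lex Gröbner basis by Buchberger's algorithm.
f_1 = -4*x**2 + 7*y + 121, LT = x**2.
f_2 = 3*x**2 - 9*x + 8*y - 96, LT = x**2.
f_3 = -x*y + x + 3*y**2 + 2*y - 1, LT = x*y.

S(f_1,f_2): lcm = x**2. S = 3*x - 53/12*y + 7/4.
  leading term x: no divisor's leading term divides it; move 3*x to the remainder.
  leading term y: no divisor's leading term divides it; move -53/12*y to the remainder.
  leading term 1: no divisor's leading term divides it; move 7/4 to the remainder.
  remainder 3*x - 53/12*y + 7/4 ≠ 0; add h_4 = 3*x - 53/12*y + 7/4 to the basis.

S(f_1,f_3): lcm = x**2*y. S = x**2 + 3*x*y**2 + 2*x*y - x - 7/4*y**2 - 121/4*y.
  leading term x**2: subtract (-1/4)·f_1 from x**2 + 3*x*y**2 + 2*x*y - x - 7/4*y**2 - 121/4*y → 3*x*y**2 + 2*x*y - x - 7/4*y**2 - 57/2*y + 121/4
  leading term x*y**2: subtract (-3*y)·f_3 from 3*x*y**2 + 2*x*y - x - 7/4*y**2 - 57/2*y + 121/4 → 5*x*y - x + 9*y**3 + 17/4*y**2 - 63/2*y + 121/4
  leading term x*y: subtract (-5)·f_3 from 5*x*y - x + 9*y**3 + 17/4*y**2 - 63/2*y + 121/4 → 4*x + 9*y**3 + 77/4*y**2 - 43/2*y + 101/4
  leading term x: subtract (4/3)·h_4 from 4*x + 9*y**3 + 77/4*y**2 - 43/2*y + 101/4 → 9*y**3 + 77/4*y**2 - 281/18*y + 275/12
  leading term y**3: no divisor's leading term divides it; move 9*y**3 to the remainder.
  leading term y**2: no divisor's leading term divides it; move 77/4*y**2 to the remainder.
  leading term y: no divisor's leading term divides it; move -281/18*y to the remainder.
  leading term 1: no divisor's leading term divides it; move 275/12 to the remainder.
  remainder 9*y**3 + 77/4*y**2 - 281/18*y + 275/12 ≠ 0; add h_5 = 9*y**3 + 77/4*y**2 - 281/18*y + 275/12 to the basis.

S(f_2,f_3): lcm = x**2*y. S = x**2 + 3*x*y**2 - x*y - x + 8/3*y**2 - 32*y.
  leading term x**2: subtract (-1/4)·f_1 from x**2 + 3*x*y**2 - x*y - x + 8/3*y**2 - 32*y → 3*x*y**2 - x*y - x + 8/3*y**2 - 121/4*y + 121/4
  leading term x*y**2: subtract (-3*y)·f_3 from 3*x*y**2 - x*y - x + 8/3*y**2 - 121/4*y + 121/4 → 2*x*y - x + 9*y**3 + 26/3*y**2 - 133/4*y + 121/4
  leading term x*y: subtract (-2)·f_3 from 2*x*y - x + 9*y**3 + 26/3*y**2 - 133/4*y + 121/4 → x + 9*y**3 + 44/3*y**2 - 117/4*y + 113/4
  leading term x: subtract (1/3)·h_4 from x + 9*y**3 + 44/3*y**2 - 117/4*y + 113/4 → 9*y**3 + 44/3*y**2 - 250/9*y + 83/3
  leading term y**3: subtract (1)·h_5 from 9*y**3 + 44/3*y**2 - 250/9*y + 83/3 → -55/12*y**2 - 73/6*y + 19/4
  leading term y**2: no divisor's leading term divides it; move -55/12*y**2 to the remainder.
  leading term y: no divisor's leading term divides it; move -73/6*y to the remainder.
  leading term 1: no divisor's leading term divides it; move 19/4 to the remainder.
  remainder -55/12*y**2 - 73/6*y + 19/4 ≠ 0; add h_6 = -55/12*y**2 - 73/6*y + 19/4 to the basis.

S(f_1,h_4): lcm = x**2. S = 53/36*x*y - 7/12*x - 7/4*y - 121/4.
  leading term x*y: subtract (-53/36)·f_3 from 53/36*x*y - 7/12*x - 7/4*y - 121/4 → 8/9*x + 53/12*y**2 + 43/36*y - 571/18
  leading term x: subtract (8/27)·h_4 from 8/9*x + 53/12*y**2 + 43/36*y - 571/18 → 53/12*y**2 + 811/324*y - 1741/54
  leading term y**2: subtract (-53/55)·h_6 from 53/12*y**2 + 811/324*y - 1741/54 → -164321/17820*y - 164321/5940
  leading term y: no divisor's leading term divides it; move -164321/17820*y to the remainder.
  leading term 1: no divisor's leading term divides it; move -164321/5940 to the remainder.
  remainder -164321/17820*y - 164321/5940 ≠ 0; add h_7 = -164321/17820*y - 164321/5940 to the basis.

The other S-polynomials (S(f_2,h_4), S(f_3,h_4), S(f_1,h_5), S(f_2,h_5), S(f_3,h_5), S(h_4,h_5), S(f_1,h_6), S(f_2,h_6), S(f_3,h_6), S(h_4,h_6), S(h_5,h_6), S(f_1,h_7), S(f_2,h_7), S(f_3,h_7), S(h_4,h_7), S(h_5,h_7), S(h_6,h_7)) all reduce to 0 modulo the current basis, so we have a Gröbner basis.
Inter-reduce: drop elements whose leading term is divisible by another's, tail-reduce, and make monic.
Reduced Gröbner basis: {x + 5, y + 3}.

The lex basis is triangular: the last element involves only y. Solving y + 3 = 0 gives y ∈ {-3}; substituting each value into the earlier elements determines the remaining variables.
  y = -3: the earlier basis element becomes x + 5 = 0, giving x = -5 — point (-5, -3).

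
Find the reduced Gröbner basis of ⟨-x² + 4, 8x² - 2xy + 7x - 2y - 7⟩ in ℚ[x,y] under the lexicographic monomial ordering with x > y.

f_1 = -x² + 4, LT = x².
f_2 = 8x² - 2xy + 7x - 2y - 7, LT = x².

S(f_1,f_2): lcm = x². S = ¼xy - ⅞x + ¼y - 25/8.
  leading term xy: no divisor's leading term divides it; move ¼xy to the remainder.
  leading term x: no divisor's leading term divides it; move -⅞x to the remainder.
  leading term y: no divisor's leading term divides it; move ¼y to the remainder.
  leading term 1: no divisor's leading term divides it; move -25/8 to the remainder.
  remainder ¼xy - ⅞x + ¼y - 25/8 ≠ 0; add g_3 = ¼xy - ⅞x + ¼y - 25/8 to the basis.

S(f_1,g_3): lcm = x²y. S = 7/2x² - xy + 25/2x - 4y.
  leading term x²: subtract (-7/2)·f_1 from 7/2x² - xy + 25/2x - 4y → -xy + 25/2x - 4y + 14
  leading term xy: subtract (-4)·g_3 from -xy + 25/2x - 4y + 14 → 9x - 3y + 3/2
  leading term x: no divisor's leading term divides it; move 9x to the remainder.
  leading term y: no divisor's leading term divides it; move -3y to the remainder.
  leading term 1: no divisor's leading term divides it; move 3/2 to the remainder.
  remainder 9x - 3y + 3/2 ≠ 0; add g_4 = 9x - 3y + 3/2 to the basis.

S(g_3,g_4): lcm = xy. S = -7/2x + ⅓y² + ⅚y - 25/2.
  leading term x: subtract (-7/18)·g_4 from -7/2x + ⅓y² + ⅚y - 25/2 → ⅓y² - ⅓y - 143/12
  leading term y²: no divisor's leading term divides it; move ⅓y² to the remainder.
  leading term y: no divisor's leading term divides it; move -⅓y to the remainder.
  leading term 1: no divisor's leading term divides it; move -143/12 to the remainder.
  remainder ⅓y² - ⅓y - 143/12 ≠ 0; add g_5 = ⅓y² - ⅓y - 143/12 to the basis.

The other S-polynomials (S(f_2,g_3), S(f_1,g_4), S(f_2,g_4), S(f_1,g_5), S(f_2,g_5), S(g_3,g_5), S(g_4,g_5)) all reduce to 0 modulo the current basis, so we have a Gröbner basis.
Inter-reduce: drop elements whose leading term is divisible by another's, tail-reduce, and make monic.

G = {x - ⅓y + ⅙, y² - y - 143/4}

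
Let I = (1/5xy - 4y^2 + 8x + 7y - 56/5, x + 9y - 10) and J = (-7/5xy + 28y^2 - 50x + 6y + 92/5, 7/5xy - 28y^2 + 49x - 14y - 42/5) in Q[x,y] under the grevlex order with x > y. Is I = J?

No, the ideals differ.

Equality of ideals is decidable: compute both reduced Gröbner bases (unique for the ordering) and check whether they agree.
Buchberger on the first generating set:
f_1 = 1/5xy - 4y^2 + 8x + 7y - 56/5, LT = xy.
f_2 = x + 9y - 10, LT = x.

S(f_1,f_2): lcm = xy. S = -29y^2 + 40x + 45y - 56.
  leading term y^2: no divisor's leading term divides it; move -29y^2 to the remainder.
  leading term x: subtract (40)·f_2 from 40x + 45y - 56 → -315y + 344
  leading term y: no divisor's leading term divides it; move -315y to the remainder.
  leading term 1: no divisor's leading term divides it; move 344 to the remainder.
  remainder -29y^2 - 315y + 344 ≠ 0; add g_3 = -29y^2 - 315y + 344 to the basis.

The other S-polynomials (S(f_1,g_3), S(f_2,g_3)) all reduce to 0 modulo the current basis, so we have a Gröbner basis.
Inter-reduce: drop elements whose leading term is divisible by another's, tail-reduce, and make monic.
Reduced Gröbner basis: {y^2 + 315/29y - 344/29, x + 9y - 10}.

Buchberger on the second generating set:
h_1 = -7/5xy + 28y^2 - 50x + 6y + 92/5, LT = xy.
h_2 = 7/5xy - 28y^2 + 49x - 14y - 42/5, LT = xy.

S(h_1,h_2): lcm = xy. S = 5/7x + 40/7y - 50/7.
  leading term x: no divisor's leading term divides it; move 5/7x to the remainder.
  leading term y: no divisor's leading term divides it; move 40/7y to the remainder.
  leading term 1: no divisor's leading term divides it; move -50/7 to the remainder.
  remainder 5/7x + 40/7y - 50/7 ≠ 0; add k_3 = 5/7x + 40/7y - 50/7 to the basis.

S(h_1,k_3): lcm = xy. S = -28y^2 + 250/7x + 40/7y - 92/7.
  leading term y^2: no divisor's leading term divides it; move -28y^2 to the remainder.
  leading term x: subtract (50)·k_3 from 250/7x + 40/7y - 92/7 → -280y + 344
  leading term y: no divisor's leading term divides it; move -280y to the remainder.
  leading term 1: no divisor's leading term divides it; move 344 to the remainder.
  remainder -28y^2 - 280y + 344 ≠ 0; add k_4 = -28y^2 - 280y + 344 to the basis.

The other S-polynomials (S(h_2,k_3), S(h_1,k_4), S(h_2,k_4), S(k_3,k_4)) all reduce to 0 modulo the current basis, so we have a Gröbner basis.
Inter-reduce: drop elements whose leading term is divisible by another's, tail-reduce, and make monic.
Reduced Gröbner basis: {y^2 + 10y - 86/7, x + 8y - 10}.

These differ, so the ideals are not equal.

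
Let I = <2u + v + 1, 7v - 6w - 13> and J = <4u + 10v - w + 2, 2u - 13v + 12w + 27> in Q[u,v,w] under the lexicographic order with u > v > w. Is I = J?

No, the ideals differ.

Two ideals are equal iff their reduced Gröbner bases coincide (the reduced basis is unique for a fixed ordering).
Buchberger on the first generating set:
f_1 = 2u + v + 1, LT = u.
f_2 = 7v - 6w - 13, LT = v.

The S-polynomials (S(f_1,f_2)) all reduce to 0 modulo the current basis, so we have a Gröbner basis.
Inter-reduce: drop elements whose leading term is divisible by another's, tail-reduce, and make monic.
Reduced Gröbner basis: {u + 3/7w + 10/7, v - 6/7w - 13/7}.

Buchberger on the second generating set:
h_1 = 4u + 10v - w + 2, LT = u.
h_2 = 2u - 13v + 12w + 27, LT = u.

S(h_1,h_2): lcm = u. S = 9v - 25/4w - 13.
  reduce S modulo (h_1, h_2):
  remainder 9v - 25/4w - 13 ≠ 0; add k_3 = 9v - 25/4w - 13 to the basis.

The other S-polynomials (S(h_1,k_3), S(h_2,k_3)) all reduce to 0 modulo the current basis, so we have a Gröbner basis.
Inter-reduce: drop elements whose leading term is divisible by another's, tail-reduce, and make monic.
Reduced Gröbner basis: {u + 107/72w + 37/9, v - 25/36w - 13/9}.

The bases are distinct; the ideals are different.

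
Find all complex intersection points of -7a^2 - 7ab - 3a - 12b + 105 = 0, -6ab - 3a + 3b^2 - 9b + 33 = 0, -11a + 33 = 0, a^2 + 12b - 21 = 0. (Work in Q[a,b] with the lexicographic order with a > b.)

Compute a lex Gröbner basis by Buchberger's algorithm.
f_1 = -7a^2 - 7ab - 3a - 12b + 105, LT = a^2.
f_2 = -6ab - 3a + 3b^2 - 9b + 33, LT = ab.
f_3 = -11a + 33, LT = a.
f_4 = a^2 + 12b - 21, LT = a^2.

S(f_1,f_2): lcm = a^2b. S = -1/2a^2 + 3/2ab^2 - 15/14ab + 11/2a + 12/7b^2 - 15b.
  reduce S modulo (f_1, f_2, f_3, f_4):
  remainder 3/4b^3 - 67/56b^2 - 219/56b + 61/14 ≠ 0; add h_5 = 3/4b^3 - 67/56b^2 - 219/56b + 61/14 to the basis.

S(f_1,f_3): lcm = a^2. S = ab + 24/7a + 12/7b - 15.
  reduce S modulo (f_1, f_2, f_3, f_4, h_5):
  remainder 1/2b^2 + 3/14b - 5/7 ≠ 0; add h_6 = 1/2b^2 + 3/14b - 5/7 to the basis.

S(f_1,f_4): lcm = a^2. S = ab + 3/7a - 72/7b + 6.
  reduce S modulo (f_1, f_2, f_3, f_4, h_5, h_6):
  remainder -12b + 12 ≠ 0; add h_7 = -12b + 12 to the basis.

The other S-polynomials (S(f_2,f_3), S(f_2,f_4), S(f_3,f_4), S(f_1,h_5), S(f_2,h_5), S(f_3,h_5), S(f_4,h_5), S(f_1,h_6), S(f_2,h_6), S(f_3,h_6), S(f_4,h_6), S(h_5,h_6), S(f_1,h_7), S(f_2,h_7), S(f_3,h_7), S(f_4,h_7), S(h_5,h_7), S(h_6,h_7)) all reduce to 0 modulo the current basis, so we have a Gröbner basis.
Inter-reduce: drop elements whose leading term is divisible by another's, tail-reduce, and make monic.
Reduced Gröbner basis: {a - 3, b - 1}.

A lex Gröbner basis eliminates variables successively. Here b - 1 depends only on b, with roots {1}; lifting each root through the earlier basis elements recovers the full solutions.
  b = 1: the earlier basis element becomes a - 3 = 0, giving a = 3 — point (3, 1).
A lex Gröbner basis triangularizes the system, enabling back-substitution.

{(3, 1)}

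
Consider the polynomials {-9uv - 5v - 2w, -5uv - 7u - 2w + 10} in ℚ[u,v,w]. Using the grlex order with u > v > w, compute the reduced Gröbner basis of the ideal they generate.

G = {v² - 8/25vw + 5v + 14/25w, u - 25/63v + 8/63w - 10/7}

f_1 = -9uv - 5v - 2w, LT = uv.
f_2 = -5uv - 7u - 2w + 10, LT = uv.

S(f_1,f_2): lcm = uv. S = -7/5u + 5/9v - 8/45w + 2.
  leading term u: no divisor's leading term divides it; move -7/5u to the remainder.
  leading term v: no divisor's leading term divides it; move 5/9v to the remainder.
  leading term w: no divisor's leading term divides it; move -8/45w to the remainder.
  leading term 1: no divisor's leading term divides it; move 2 to the remainder.
  remainder -7/5u + 5/9v - 8/45w + 2 ≠ 0; add g_3 = -7/5u + 5/9v - 8/45w + 2 to the basis.

S(f_1,g_3): lcm = uv. S = 25/63v² - 8/63vw + 125/63v + 2/9w.
  leading term v²: no divisor's leading term divides it; move 25/63v² to the remainder.
  leading term vw: no divisor's leading term divides it; move -8/63vw to the remainder.
  leading term v: no divisor's leading term divides it; move 125/63v to the remainder.
  leading term w: no divisor's leading term divides it; move 2/9w to the remainder.
  remainder 25/63v² - 8/63vw + 125/63v + 2/9w ≠ 0; add g_4 = 25/63v² - 8/63vw + 125/63v + 2/9w to the basis.

The other S-polynomials (S(f_2,g_3), S(f_1,g_4), S(f_2,g_4), S(g_3,g_4)) all reduce to 0 modulo the current basis, so we have a Gröbner basis.
Inter-reduce: drop elements whose leading term is divisible by another's, tail-reduce, and make monic.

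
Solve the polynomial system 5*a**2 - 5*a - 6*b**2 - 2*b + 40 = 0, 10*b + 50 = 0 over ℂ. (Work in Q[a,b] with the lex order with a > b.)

Compute a lex Gröbner basis by Buchberger's algorithm.
f_1 = 5*a**2 - 5*a - 6*b**2 - 2*b + 40, LT = a**2.
f_2 = 10*b + 50, LT = b.

S(f_1,f_2): leading monomials are coprime, so the S-polynomial reduces to 0 (Buchberger's first criterion).
Every S-polynomial of the final basis reduces to 0, so we have a Gröbner basis.
Inter-reduce: drop elements whose leading term is divisible by another's, tail-reduce, and make monic.
Reduced Gröbner basis: {a**2 - a - 20, b + 5}.

A lex Gröbner basis eliminates variables successively. Here b + 5 depends only on b, with roots {-5}; lifting each root through the earlier basis elements recovers the full solutions.
  b = -5: the earlier basis element becomes a**2 - a - 20 = 0, giving a = -4, 5 — points (-4, -5), (5, -5).
Zero-dimensionality of the ideal guarantees finitely many solutions over ℂ.

{(-4, -5), (5, -5)}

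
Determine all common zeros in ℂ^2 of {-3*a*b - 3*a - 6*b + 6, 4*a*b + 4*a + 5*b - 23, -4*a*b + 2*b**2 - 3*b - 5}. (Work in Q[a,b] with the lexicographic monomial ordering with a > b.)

Compute a lex Gröbner basis by Buchberger's algorithm.
f_1 = -3*a*b - 3*a - 6*b + 6, LT = a*b.
f_2 = 4*a*b + 4*a + 5*b - 23, LT = a*b.
f_3 = -4*a*b + 2*b**2 - 3*b - 5, LT = a*b.

S(f_1,f_2): lcm = a*b. S = 3/4*b + 15/4.
  leading term b: no divisor's leading term divides it; move 3/4*b to the remainder.
  leading term 1: no divisor's leading term divides it; move 15/4 to the remainder.
  remainder 3/4*b + 15/4 ≠ 0; add h_4 = 3/4*b + 15/4 to the basis.

S(f_1,f_3): lcm = a*b. S = a + 1/2*b**2 + 5/4*b - 13/4.
  leading term a: no divisor's leading term divides it; move a to the remainder.
  leading term b**2: subtract (2/3*b)·h_4 from 1/2*b**2 + 5/4*b - 13/4 → -5/4*b - 13/4
  leading term b: subtract (-5/3)·h_4 from -5/4*b - 13/4 → 3
  leading term 1: no divisor's leading term divides it; move 3 to the remainder.
  remainder a + 3 ≠ 0; add h_5 = a + 3 to the basis.

S(f_2,f_3): lcm = a*b. S = a + 1/2*b**2 + 1/2*b - 7.
  leading term a: subtract (1)·h_5 from a + 1/2*b**2 + 1/2*b - 7 → 1/2*b**2 + 1/2*b - 10
  leading term b**2: subtract (2/3*b)·h_4 from 1/2*b**2 + 1/2*b - 10 → -2*b - 10
  leading term b: subtract (-8/3)·h_4 from -2*b - 10 → 0
  remainder 0.

S(f_1,h_4): lcm = a*b. S = -4*a + 2*b - 2.
  leading term a: subtract (-4)·h_5 from -4*a + 2*b - 2 → 2*b + 10
  leading term b: subtract (8/3)·h_4 from 2*b + 10 → 0
  remainder 0.

S(f_2,h_4): lcm = a*b. S = -4*a + 5/4*b - 23/4.
  leading term a: subtract (-4)·h_5 from -4*a + 5/4*b - 23/4 → 5/4*b + 25/4
  leading term b: subtract (5/3)·h_4 from 5/4*b + 25/4 → 0
  remainder 0.

S(f_3,h_4): lcm = a*b. S = -5*a - 1/2*b**2 + 3/4*b + 5/4.
  leading term a: subtract (-5)·h_5 from -5*a - 1/2*b**2 + 3/4*b + 5/4 → -1/2*b**2 + 3/4*b + 65/4
  leading term b**2: subtract (-2/3*b)·h_4 from -1/2*b**2 + 3/4*b + 65/4 → 13/4*b + 65/4
  leading term b: subtract (13/3)·h_4 from 13/4*b + 65/4 → 0
  remainder 0.

S(f_1,h_5): lcm = a*b. S = a - b - 2.
  leading term a: subtract (1)·h_5 from a - b - 2 → -b - 5
  leading term b: subtract (-4/3)·h_4 from -b - 5 → 0
  remainder 0.

S(f_2,h_5): lcm = a*b. S = a - 7/4*b - 23/4.
  leading term a: subtract (1)·h_5 from a - 7/4*b - 23/4 → -7/4*b - 35/4
  leading term b: subtract (-7/3)·h_4 from -7/4*b - 35/4 → 0
  remainder 0.

S(f_3,h_5): lcm = a*b. S = -1/2*b**2 - 9/4*b + 5/4.
  leading term b**2: subtract (-2/3*b)·h_4 from -1/2*b**2 - 9/4*b + 5/4 → 1/4*b + 5/4
  leading term b: subtract (1/3)·h_4 from 1/4*b + 5/4 → 0
  remainder 0.

S(h_4,h_5): leading monomials are coprime, so the S-polynomial reduces to 0 (Buchberger's first criterion).
Every S-polynomial of the final basis reduces to 0, so we have a Gröbner basis.
Inter-reduce: drop elements whose leading term is divisible by another's, tail-reduce, and make monic.
Reduced Gröbner basis: {a + 3, b + 5}.

Elimination: the polynomial b + 5 lies in the elimination ideal for b, so b ∈ {-5}. For each such b, the remaining basis elements (now univariate) give the rest of the solution.
  b = -5: the earlier basis element becomes a + 3 = 0, giving a = -3 — point (-3, -5).
Check: every point annihilates each of the original generators.

{(-3, -5)}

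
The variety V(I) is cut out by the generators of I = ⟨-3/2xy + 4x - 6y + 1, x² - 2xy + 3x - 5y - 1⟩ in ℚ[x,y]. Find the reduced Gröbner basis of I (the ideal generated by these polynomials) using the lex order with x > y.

Buchberger's algorithm terminates because the ascending chain of leading-term ideals stabilizes.

f_1 = -3/2xy + 4x - 6y + 1, LT = xy.
f_2 = x² - 2xy + 3x - 5y - 1, LT = x².

S(f_1,f_2): lcm = x²y. S = -8/3x² + 2xy² + xy - ⅔x + 5y² + y.
  leading term x²: subtract (-8/3)·f_2 from -8/3x² + 2xy² + xy - ⅔x + 5y² + y → 2xy² - 13/3xy + 22/3x + 5y² - 37/3y - 8/3
  leading term xy²: subtract (-4/3y)·f_1 from 2xy² - 13/3xy + 22/3x + 5y² - 37/3y - 8/3 → xy + 22/3x - 3y² - 11y - 8/3
  leading term xy: subtract (-⅔)·f_1 from xy + 22/3x - 3y² - 11y - 8/3 → 10x - 3y² - 15y - 2
  leading term x: no divisor's leading term divides it; move 10x to the remainder.
  leading term y²: no divisor's leading term divides it; move -3y² to the remainder.
  leading term y: no divisor's leading term divides it; move -15y to the remainder.
  leading term 1: no divisor's leading term divides it; move -2 to the remainder.
  remainder 10x - 3y² - 15y - 2 ≠ 0; add g_3 = 10x - 3y² - 15y - 2 to the basis.

S(f_1,g_3): lcm = xy. S = -8/3x + 3/10y³ + 3/2y² + 21/5y - ⅔.
  leading term x: subtract (-4/15)·g_3 from -8/3x + 3/10y³ + 3/2y² + 21/5y - ⅔ → 3/10y³ + 7/10y² + ⅕y - 6/5
  leading term y³: no divisor's leading term divides it; move 3/10y³ to the remainder.
  leading term y²: no divisor's leading term divides it; move 7/10y² to the remainder.
  leading term y: no divisor's leading term divides it; move ⅕y to the remainder.
  leading term 1: no divisor's leading term divides it; move -6/5 to the remainder.
  remainder 3/10y³ + 7/10y² + ⅕y - 6/5 ≠ 0; add g_4 = 3/10y³ + 7/10y² + ⅕y - 6/5 to the basis.

S(f_2,g_3): lcm = x². S = 3/10xy² - ½xy + 16/5x - 5y - 1.
  leading term xy²: subtract (-⅕y)·f_1 from 3/10xy² - ½xy + 16/5x - 5y - 1 → 3/10xy + 16/5x - 6/5y² - 24/5y - 1
  leading term xy: subtract (-⅕)·f_1 from 3/10xy + 16/5x - 6/5y² - 24/5y - 1 → 4x - 6/5y² - 6y - ⅘
  leading term x: subtract (⅖)·g_3 from 4x - 6/5y² - 6y - ⅘ → 0
  remainder 0.

S(f_1,g_4): lcm = xy³. S = -5xy² - ⅔xy + 4x + 4y³ - ⅔y².
  leading term xy²: subtract (10/3y)·f_1 from -5xy² - ⅔xy + 4x + 4y³ - ⅔y² → -14xy + 4x + 4y³ + 58/3y² - 10/3y
  leading term xy: subtract (28/3)·f_1 from -14xy + 4x + 4y³ + 58/3y² - 10/3y → -100/3x + 4y³ + 58/3y² + 158/3y - 28/3
  leading term x: subtract (-10/3)·g_3 from -100/3x + 4y³ + 58/3y² + 158/3y - 28/3 → 4y³ + 28/3y² + 8/3y - 16
  leading term y³: subtract (40/3)·g_4 from 4y³ + 28/3y² + 8/3y - 16 → 0
  remainder 0.

S(f_2,g_4): leading monomials are coprime, so the S-polynomial reduces to 0 (Buchberger's first criterion).
S(g_3,g_4): leading monomials are coprime, so the S-polynomial reduces to 0 (Buchberger's first criterion).
Every S-polynomial of the final basis reduces to 0, so we have a Gröbner basis.
Inter-reduce: drop elements whose leading term is divisible by another's, tail-reduce, and make monic.

G = {x - 3/10y² - 3/2y - ⅕, y³ + 7/3y² + ⅔y - 4}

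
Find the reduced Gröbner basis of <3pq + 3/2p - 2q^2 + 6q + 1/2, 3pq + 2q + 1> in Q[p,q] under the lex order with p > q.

G = {p - 4/3q^2 + 8/3q - 1/3, q^3 - 2q^2 + 3/4q + 1/4}

f_1 = 3pq + 3/2p - 2q^2 + 6q + 1/2, LT = pq.
f_2 = 3pq + 2q + 1, LT = pq.

S(f_1,f_2): lcm = pq. S = 1/2p - 2/3q^2 + 4/3q - 1/6.
  leading term p: no divisor's leading term divides it; move 1/2p to the remainder.
  leading term q^2: no divisor's leading term divides it; move -2/3q^2 to the remainder.
  leading term q: no divisor's leading term divides it; move 4/3q to the remainder.
  leading term 1: no divisor's leading term divides it; move -1/6 to the remainder.
  remainder 1/2p - 2/3q^2 + 4/3q - 1/6 ≠ 0; add g_3 = 1/2p - 2/3q^2 + 4/3q - 1/6 to the basis.

S(f_1,g_3): lcm = pq. S = 1/2p + 4/3q^3 - 10/3q^2 + 7/3q + 1/6.
  leading term p: subtract (1)·g_3 from 1/2p + 4/3q^3 - 10/3q^2 + 7/3q + 1/6 → 4/3q^3 - 8/3q^2 + q + 1/3
  leading term q^3: no divisor's leading term divides it; move 4/3q^3 to the remainder.
  leading term q^2: no divisor's leading term divides it; move -8/3q^2 to the remainder.
  leading term q: no divisor's leading term divides it; move q to the remainder.
  leading term 1: no divisor's leading term divides it; move 1/3 to the remainder.
  remainder 4/3q^3 - 8/3q^2 + q + 1/3 ≠ 0; add g_4 = 4/3q^3 - 8/3q^2 + q + 1/3 to the basis.

S(f_2,g_3): lcm = pq. S = 4/3q^3 - 8/3q^2 + q + 1/3.
  leading term q^3: subtract (1)·g_4 from 4/3q^3 - 8/3q^2 + q + 1/3 → 0
  remainder 0.

S(f_1,g_4): lcm = pq^3. S = 5/2pq^2 - 3/4pq - 1/4p - 2/3q^4 + 2q^3 + 1/6q^2.
  leading term pq^2: subtract (5/6q)·f_1 from 5/2pq^2 - 3/4pq - 1/4p - 2/3q^4 + 2q^3 + 1/6q^2 → -2pq - 1/4p - 2/3q^4 + 11/3q^3 - 29/6q^2 - 5/12q
  leading term pq: subtract (-2/3)·f_1 from -2pq - 1/4p - 2/3q^4 + 11/3q^3 - 29/6q^2 - 5/12q → 3/4p - 2/3q^4 + 11/3q^3 - 37/6q^2 + 43/12q + 1/3
  leading term p: subtract (3/2)·g_3 from 3/4p - 2/3q^4 + 11/3q^3 - 37/6q^2 + 43/12q + 1/3 → -2/3q^4 + 11/3q^3 - 31/6q^2 + 19/12q + 7/12
  leading term q^4: subtract (-1/2q)·g_4 from -2/3q^4 + 11/3q^3 - 31/6q^2 + 19/12q + 7/12 → 7/3q^3 - 14/3q^2 + 7/4q + 7/12
  leading term q^3: subtract (7/4)·g_4 from 7/3q^3 - 14/3q^2 + 7/4q + 7/12 → 0
  remainder 0.

S(f_2,g_4): lcm = pq^3. S = 2pq^2 - 3/4pq - 1/4p + 2/3q^3 + 1/3q^2.
  leading term pq^2: subtract (2/3q)·f_1 from 2pq^2 - 3/4pq - 1/4p + 2/3q^3 + 1/3q^2 → -7/4pq - 1/4p + 2q^3 - 11/3q^2 - 1/3q
  leading term pq: subtract (-7/12)·f_1 from -7/4pq - 1/4p + 2q^3 - 11/3q^2 - 1/3q → 5/8p + 2q^3 - 29/6q^2 + 19/6q + 7/24
  leading term p: subtract (5/4)·g_3 from 5/8p + 2q^3 - 29/6q^2 + 19/6q + 7/24 → 2q^3 - 4q^2 + 3/2q + 1/2
  leading term q^3: subtract (3/2)·g_4 from 2q^3 - 4q^2 + 3/2q + 1/2 → 0
  remainder 0.

S(g_3,g_4): leading monomials are coprime, so the S-polynomial reduces to 0 (Buchberger's first criterion).
Every S-polynomial of the final basis reduces to 0, so we have a Gröbner basis.
Inter-reduce: drop elements whose leading term is divisible by another's, tail-reduce, and make monic.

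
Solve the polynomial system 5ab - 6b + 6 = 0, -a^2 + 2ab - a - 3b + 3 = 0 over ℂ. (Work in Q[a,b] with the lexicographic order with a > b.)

{(0, 1), (1/10 - sqrt(181)/10, -11/5 + sqrt(181)/5), (1/10 + sqrt(181)/10, -sqrt(181)/5 - 11/5)}

Compute a lex Gröbner basis by Buchberger's algorithm.
f_1 = 5ab - 6b + 6, LT = ab.
f_2 = -a^2 + 2ab - a - 3b + 3, LT = a^2.

S(f_1,f_2): lcm = a^2b. S = 2ab^2 - 11/5ab + 6/5a - 3b^2 + 3b.
  leading term ab^2: subtract (2/5b)·f_1 from 2ab^2 - 11/5ab + 6/5a - 3b^2 + 3b → -11/5ab + 6/5a - 3/5b^2 + 3/5b
  leading term ab: subtract (-11/25)·f_1 from -11/5ab + 6/5a - 3/5b^2 + 3/5b → 6/5a - 3/5b^2 - 51/25b + 66/25
  leading term a: no divisor's leading term divides it; move 6/5a to the remainder.
  leading term b^2: no divisor's leading term divides it; move -3/5b^2 to the remainder.
  leading term b: no divisor's leading term divides it; move -51/25b to the remainder.
  leading term 1: no divisor's leading term divides it; move 66/25 to the remainder.
  remainder 6/5a - 3/5b^2 - 51/25b + 66/25 ≠ 0; add h_3 = 6/5a - 3/5b^2 - 51/25b + 66/25 to the basis.

S(f_1,h_3): lcm = ab. S = 1/2b^3 + 17/10b^2 - 17/5b + 6/5.
  leading term b^3: no divisor's leading term divides it; move 1/2b^3 to the remainder.
  leading term b^2: no divisor's leading term divides it; move 17/10b^2 to the remainder.
  leading term b: no divisor's leading term divides it; move -17/5b to the remainder.
  leading term 1: no divisor's leading term divides it; move 6/5 to the remainder.
  remainder 1/2b^3 + 17/10b^2 - 17/5b + 6/5 ≠ 0; add h_4 = 1/2b^3 + 17/10b^2 - 17/5b + 6/5 to the basis.

The other S-polynomials (S(f_2,h_3), S(f_1,h_4), S(f_2,h_4), S(h_3,h_4)) all reduce to 0 modulo the current basis, so we have a Gröbner basis.
Inter-reduce: drop elements whose leading term is divisible by another's, tail-reduce, and make monic.
Reduced Gröbner basis: {a - 1/2b^2 - 17/10b + 11/5, b^3 + 17/5b^2 - 34/5b + 12/5}.

A lex Gröbner basis eliminates variables successively. Here b^3 + 17/5b^2 - 34/5b + 12/5 depends only on b, with roots {1, -11/5 + sqrt(181)/5, -sqrt(181)/5 - 11/5}; lifting each root through the earlier basis elements recovers the full solutions.
  b = 1: the earlier basis element becomes a = 0, giving a = 0 — point (0, 1).
  b = -11/5 + sqrt(181)/5: the earlier basis element becomes a - 1/10 + sqrt(181)/10 = 0, giving a = 1/10 - sqrt(181)/10 — point (1/10 - sqrt(181)/10, -11/5 + sqrt(181)/5).
  b = -sqrt(181)/5 - 11/5: the earlier basis element becomes a - sqrt(181)/10 - 1/10 = 0, giving a = 1/10 + sqrt(181)/10 — point (1/10 + sqrt(181)/10, -sqrt(181)/5 - 11/5).
Check: every point annihilates each of the original generators.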